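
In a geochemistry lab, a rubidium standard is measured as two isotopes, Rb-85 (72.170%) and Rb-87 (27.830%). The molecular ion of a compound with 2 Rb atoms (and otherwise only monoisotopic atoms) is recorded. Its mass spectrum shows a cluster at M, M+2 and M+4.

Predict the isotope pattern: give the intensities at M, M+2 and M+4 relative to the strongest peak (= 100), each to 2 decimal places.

100.00 : 77.12 : 14.87

Expanding (0.72170 + 0.27830)^2:
P(M) = 0.72170^2 = 0.520851
P(M+2) = 2 × 0.72170^1 × 0.27830^1 = 0.401698
P(M+4) = 0.27830^2 = 0.077451
The M peak is largest (0.520851); scaling to 100 gives 100.00 : 77.12 : 14.87.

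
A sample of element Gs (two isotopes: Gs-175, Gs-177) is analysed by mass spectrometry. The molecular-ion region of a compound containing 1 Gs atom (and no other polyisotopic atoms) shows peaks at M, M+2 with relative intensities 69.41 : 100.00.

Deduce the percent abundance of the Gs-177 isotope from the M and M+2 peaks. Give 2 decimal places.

59.03%

If p is the fraction of Gs that is Gs-175, then I(M+2)/I(M) = [C(1,1)·p^0·(1−p)] / p^1 = 1·(1−p)/p = 100.00/69.41 = 1.4407
(1−p)/p = 1.4407/1 = 1.4407  ⇒  p = 1/(1 + 1.4407) = 0.4097
Gs-175: 40.97%, Gs-177: 59.03%.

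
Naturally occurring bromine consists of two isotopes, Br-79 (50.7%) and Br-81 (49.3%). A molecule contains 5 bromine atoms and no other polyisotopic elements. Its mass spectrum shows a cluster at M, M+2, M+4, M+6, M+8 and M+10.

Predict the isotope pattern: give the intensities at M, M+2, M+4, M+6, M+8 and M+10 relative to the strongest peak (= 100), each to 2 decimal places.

Each Br atom is independently Br-79 (p = 0.507) or Br-81 (q = 0.493); the cluster is the binomial expansion (p + q)^5.
P(M) = 0.507^5 = 0.033500
P(M+2) = 5 × 0.507^4 × 0.493^1 = 0.162873
P(M+4) = 10 × 0.507^3 × 0.493^2 = 0.316751
P(M+6) = 10 × 0.507^2 × 0.493^3 = 0.308004
P(M+8) = 5 × 0.507^1 × 0.493^4 = 0.149750
P(M+10) = 0.493^5 = 0.029123
The M+4 peak is largest (0.316751); scaling to 100 gives 10.58 : 51.42 : 100.00 : 97.24 : 47.28 : 9.19.

10.58 : 51.42 : 100.00 : 97.24 : 47.28 : 9.19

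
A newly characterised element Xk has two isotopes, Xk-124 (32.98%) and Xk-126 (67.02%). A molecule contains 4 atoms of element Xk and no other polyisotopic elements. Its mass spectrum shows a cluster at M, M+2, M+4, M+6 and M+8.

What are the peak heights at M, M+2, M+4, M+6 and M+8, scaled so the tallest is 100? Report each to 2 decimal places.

The 4 Xk atoms are independent, so intensities follow the terms of (0.3298 + 0.6702)^4.
P(M) = 0.3298^4 = 0.011830
P(M+2) = 4 × 0.3298^3 × 0.6702^1 = 0.096165
P(M+4) = 6 × 0.3298^2 × 0.6702^2 = 0.293131
P(M+6) = 4 × 0.3298^1 × 0.6702^3 = 0.397122
P(M+8) = 0.6702^4 = 0.201752
The M+6 peak is largest (0.397122); scaling to 100 gives 2.98 : 24.22 : 73.81 : 100.00 : 50.80.

2.98 : 24.22 : 73.81 : 100.00 : 50.80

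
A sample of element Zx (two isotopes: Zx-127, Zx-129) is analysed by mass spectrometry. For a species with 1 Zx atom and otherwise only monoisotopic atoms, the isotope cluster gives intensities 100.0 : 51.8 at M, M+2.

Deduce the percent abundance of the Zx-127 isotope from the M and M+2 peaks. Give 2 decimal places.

65.88%

Write p for the Zx-127 fraction. I(M+2)/I(M) = [C(1,1)·p^0·(1−p)] / p^1 = 1·(1−p)/p = 51.8/100.0 = 0.5180
(1−p)/p = 0.5180/1 = 0.5180  ⇒  p = 1/(1 + 0.5180) = 0.6588
Zx-127: 65.88%, Zx-129: 34.12%.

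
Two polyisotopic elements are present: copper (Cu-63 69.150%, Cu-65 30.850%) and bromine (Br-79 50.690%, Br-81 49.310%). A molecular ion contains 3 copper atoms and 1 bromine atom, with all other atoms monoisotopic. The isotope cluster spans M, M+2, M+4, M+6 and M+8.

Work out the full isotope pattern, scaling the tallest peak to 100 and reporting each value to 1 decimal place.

43.3 : 100.0 : 82.2 : 29.0 : 3.7

Copper pattern (n=3): 0.33065611 : 0.44254842 : 0.19743483 : 0.02936064
Bromine pattern (n=1): 0.5069 : 0.4931
Convolve the two distributions (both contribute in 2-u steps):
  M: 0.33065611×0.5069 = 0.167610
  M+2: 0.33065611×0.4931 + 0.44254842×0.5069 = 0.387374
  M+4: 0.44254842×0.4931 + 0.19743483×0.5069 = 0.318300
  M+6: 0.19743483×0.4931 + 0.02936064×0.5069 = 0.112238
  M+8: 0.02936064×0.4931 = 0.014478
Scale to base peak (0.387374) = 100: 43.3 : 100.0 : 82.2 : 29.0 : 3.7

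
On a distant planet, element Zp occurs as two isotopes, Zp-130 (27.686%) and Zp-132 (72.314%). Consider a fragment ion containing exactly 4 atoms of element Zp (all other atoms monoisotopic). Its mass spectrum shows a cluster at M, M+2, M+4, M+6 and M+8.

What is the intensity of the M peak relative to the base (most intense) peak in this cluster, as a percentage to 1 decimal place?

1.4%

Term probabilities: M 0.0059, M+2 0.0614, M+4 0.2405, M+6 0.4188, M+8 0.2735. Base peak = M+6.
P(M+6) = C(4,3) × 0.27686^1 × 0.72314^3 = 4 × 0.27686 × 0.37815266 = 0.418781 (base)
P(M) = C(4,0) × 0.27686^4 × 0.72314^0 = 1 × 0.00587545 × 1.0000 = 0.005875
Relative intensity = 0.005875 / 0.418781 × 100 = 1.4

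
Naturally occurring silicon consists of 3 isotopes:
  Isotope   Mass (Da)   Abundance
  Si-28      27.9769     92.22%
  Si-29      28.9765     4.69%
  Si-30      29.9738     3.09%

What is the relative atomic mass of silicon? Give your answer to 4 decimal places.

Weight each isotope mass by its fractional abundance: 0.9222 × 27.9769 + 0.0469 × 28.9765 + 0.0309 × 29.9738
= 25.80030 + 1.35900 + 0.92619 = 28.08549 Da

28.0855 Da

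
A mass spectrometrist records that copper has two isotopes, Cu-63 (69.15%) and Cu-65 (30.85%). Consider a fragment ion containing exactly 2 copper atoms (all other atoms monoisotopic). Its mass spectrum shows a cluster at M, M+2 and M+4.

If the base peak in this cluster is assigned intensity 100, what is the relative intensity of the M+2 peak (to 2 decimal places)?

89.23

Term probabilities: M 0.4782, M+2 0.4267, M+4 0.0952. Base peak = M.
P(M) = C(2,0) × 0.6915^2 × 0.3085^0 = 1 × 0.47817225 × 1.0000 = 0.478172 (base)
P(M+2) = C(2,1) × 0.6915^1 × 0.3085^1 = 2 × 0.6915 × 0.3085 = 0.426656
Relative intensity = 0.426656 / 0.478172 × 100 = 89.23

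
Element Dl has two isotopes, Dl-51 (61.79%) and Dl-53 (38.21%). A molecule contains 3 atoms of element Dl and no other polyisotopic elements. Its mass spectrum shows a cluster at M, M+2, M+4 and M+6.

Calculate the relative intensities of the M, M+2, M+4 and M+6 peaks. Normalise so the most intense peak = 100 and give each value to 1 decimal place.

53.9 : 100.0 : 61.8 : 12.7

Expanding (0.6179 + 0.3821)^3:
P(M) = 0.6179^3 = 0.235914
P(M+2) = 3 × 0.6179^2 × 0.3821^1 = 0.437658
P(M+4) = 3 × 0.6179^1 × 0.3821^2 = 0.270641
P(M+6) = 0.3821^3 = 0.055787
The M+2 peak is largest (0.437658); scaling to 100 gives 53.9 : 100.0 : 61.8 : 12.7.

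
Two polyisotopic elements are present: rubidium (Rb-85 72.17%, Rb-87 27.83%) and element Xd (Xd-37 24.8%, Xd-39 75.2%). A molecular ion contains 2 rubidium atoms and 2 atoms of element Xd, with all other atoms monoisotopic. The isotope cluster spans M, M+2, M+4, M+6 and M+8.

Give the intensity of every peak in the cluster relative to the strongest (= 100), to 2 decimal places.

Rubidium pattern (n=2): 0.52085089 : 0.40169822 : 0.07745089
Element Xd pattern (n=2): 0.061504 : 0.372992 : 0.565504
Convolve the two distributions (both contribute in 2-u steps):
  M: 0.52085089×0.061504 = 0.032034
  M+2: 0.52085089×0.372992 + 0.40169822×0.061504 = 0.218979
  M+4: 0.52085089×0.565504 + 0.40169822×0.372992 + 0.07745089×0.061504 = 0.449137
  M+6: 0.40169822×0.565504 + 0.07745089×0.372992 = 0.256051
  M+8: 0.07745089×0.565504 = 0.043799
Scale to base peak (0.449137) = 100: 7.13 : 48.76 : 100.00 : 57.01 : 9.75

7.13 : 48.76 : 100.00 : 57.01 : 9.75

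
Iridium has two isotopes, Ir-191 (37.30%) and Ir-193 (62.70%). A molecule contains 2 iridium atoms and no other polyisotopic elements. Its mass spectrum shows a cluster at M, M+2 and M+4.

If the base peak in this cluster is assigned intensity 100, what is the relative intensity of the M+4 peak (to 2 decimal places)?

(0.3730 + 0.6270)^2 gives M 0.1391, M+2 0.4677, M+4 0.3931; the largest is M+2.
P(M+2) = C(2,1) × 0.3730^1 × 0.6270^1 = 2 × 0.3730 × 0.6270 = 0.467742 (base)
P(M+4) = C(2,2) × 0.3730^0 × 0.6270^2 = 1 × 1.0000 × 0.393129 = 0.393129
Relative intensity = 0.393129 / 0.467742 × 100 = 84.05

84.05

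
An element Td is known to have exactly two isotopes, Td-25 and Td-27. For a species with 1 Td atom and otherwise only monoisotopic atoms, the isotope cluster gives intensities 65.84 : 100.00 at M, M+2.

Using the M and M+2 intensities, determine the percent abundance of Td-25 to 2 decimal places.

If p is the fraction of Td that is Td-25, then I(M+2)/I(M) = [C(1,1)·p^0·(1−p)] / p^1 = 1·(1−p)/p = 100.00/65.84 = 1.5188
(1−p)/p = 1.5188/1 = 1.5188  ⇒  p = 1/(1 + 1.5188) = 0.3970
Td-25: 39.70%, Td-27: 60.30%.

39.70%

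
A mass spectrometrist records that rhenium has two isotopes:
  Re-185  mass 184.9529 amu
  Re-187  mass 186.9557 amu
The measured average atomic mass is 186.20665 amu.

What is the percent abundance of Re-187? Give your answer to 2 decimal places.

62.60%

With x = fraction of Re-185 (so Re-187 is 1 − x):
184.9529·x + 186.9557·(1 − x) = 186.20665
(184.9529 − 186.9557)·x = 186.20665 − 186.9557
x = -0.74905 / -2.0028 = 0.37400 → 37.40% Re-185, 62.60% Re-187.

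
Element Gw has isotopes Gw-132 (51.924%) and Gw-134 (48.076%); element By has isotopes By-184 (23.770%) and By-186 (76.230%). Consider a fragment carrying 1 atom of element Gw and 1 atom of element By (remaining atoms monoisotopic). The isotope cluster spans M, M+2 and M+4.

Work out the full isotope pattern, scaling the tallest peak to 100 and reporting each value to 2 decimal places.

24.20 : 100.00 : 71.85

Element Gw pattern (n=1): 0.51924 : 0.48076
Element By pattern (n=1): 0.2377 : 0.7623
Convolve the two distributions (both contribute in 2-u steps):
  M: 0.51924×0.2377 = 0.123423
  M+2: 0.51924×0.7623 + 0.48076×0.2377 = 0.510093
  M+4: 0.48076×0.7623 = 0.366483
Scale to base peak (0.510093) = 100: 24.20 : 100.00 : 71.85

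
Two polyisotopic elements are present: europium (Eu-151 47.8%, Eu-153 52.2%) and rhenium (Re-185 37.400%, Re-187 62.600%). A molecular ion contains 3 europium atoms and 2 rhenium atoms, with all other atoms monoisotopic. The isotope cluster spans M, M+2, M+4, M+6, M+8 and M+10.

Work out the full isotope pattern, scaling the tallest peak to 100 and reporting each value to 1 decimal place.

Europium pattern (n=3): 0.10921535 : 0.35780594 : 0.39074206 : 0.14223665
Rhenium pattern (n=2): 0.139876 : 0.468248 : 0.391876
Convolve the two distributions (both contribute in 2-u steps):
  M: 0.10921535×0.139876 = 0.015277
  M+2: 0.10921535×0.468248 + 0.35780594×0.139876 = 0.101188
  M+4: 0.10921535×0.391876 + 0.35780594×0.468248 + 0.39074206×0.139876 = 0.264996
  M+6: 0.35780594×0.391876 + 0.39074206×0.468248 + 0.14223665×0.139876 = 0.343075
  M+8: 0.39074206×0.391876 + 0.14223665×0.468248 = 0.219724
  M+10: 0.14223665×0.391876 = 0.055739
Scale to base peak (0.343075) = 100: 4.5 : 29.5 : 77.2 : 100.0 : 64.0 : 16.2

4.5 : 29.5 : 77.2 : 100.0 : 64.0 : 16.2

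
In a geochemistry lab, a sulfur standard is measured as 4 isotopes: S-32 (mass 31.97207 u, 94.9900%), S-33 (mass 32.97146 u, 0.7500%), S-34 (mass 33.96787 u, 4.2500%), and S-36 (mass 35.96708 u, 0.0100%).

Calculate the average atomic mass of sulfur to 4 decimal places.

32.0648 u

Weight each isotope mass by its fractional abundance: 0.949900 × 31.97207 + 0.007500 × 32.97146 + 0.042500 × 33.96787 + 0.000100 × 35.96708
= 30.370269 + 0.247286 + 1.443634 + 0.003597 = 32.064786 u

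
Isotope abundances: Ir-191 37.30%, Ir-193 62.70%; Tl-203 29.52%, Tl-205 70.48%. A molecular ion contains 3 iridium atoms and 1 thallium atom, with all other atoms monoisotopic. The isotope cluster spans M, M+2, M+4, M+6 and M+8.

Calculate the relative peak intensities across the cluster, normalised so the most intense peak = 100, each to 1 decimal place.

Iridium pattern (n=3): 0.05189512 : 0.26170165 : 0.43991135 : 0.24649188
Thallium pattern (n=1): 0.2952 : 0.7048
Convolve the two distributions (both contribute in 2-u steps):
  M: 0.05189512×0.2952 = 0.015319
  M+2: 0.05189512×0.7048 + 0.26170165×0.2952 = 0.113830
  M+4: 0.26170165×0.7048 + 0.43991135×0.2952 = 0.314309
  M+6: 0.43991135×0.7048 + 0.24649188×0.2952 = 0.382814
  M+8: 0.24649188×0.7048 = 0.173727
Scale to base peak (0.382814) = 100: 4.0 : 29.7 : 82.1 : 100.0 : 45.4

4.0 : 29.7 : 82.1 : 100.0 : 45.4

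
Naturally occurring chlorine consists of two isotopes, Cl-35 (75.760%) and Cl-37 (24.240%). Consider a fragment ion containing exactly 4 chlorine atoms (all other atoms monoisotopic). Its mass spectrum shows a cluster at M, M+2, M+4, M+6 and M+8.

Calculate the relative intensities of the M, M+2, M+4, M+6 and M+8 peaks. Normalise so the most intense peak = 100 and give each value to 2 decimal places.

78.14 : 100.00 : 47.99 : 10.24 : 0.82

Each Cl atom is independently Cl-35 (p = 0.75760) or Cl-37 (q = 0.24240); the cluster is the binomial expansion (p + q)^4.
P(M) = 0.75760^4 = 0.329428
P(M+2) = 4 × 0.75760^3 × 0.24240^1 = 0.421612
P(M+4) = 6 × 0.75760^2 × 0.24240^2 = 0.202347
P(M+6) = 4 × 0.75760^1 × 0.24240^3 = 0.043162
P(M+8) = 0.24240^4 = 0.003452
The M+2 peak is largest (0.421612); scaling to 100 gives 78.14 : 100.00 : 47.99 : 10.24 : 0.82.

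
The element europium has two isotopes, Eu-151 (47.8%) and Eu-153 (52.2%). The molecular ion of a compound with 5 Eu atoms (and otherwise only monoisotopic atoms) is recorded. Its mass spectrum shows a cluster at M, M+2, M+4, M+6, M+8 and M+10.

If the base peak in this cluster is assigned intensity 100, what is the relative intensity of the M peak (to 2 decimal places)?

(0.478 + 0.522)^5 gives M 0.0250, M+2 0.1363, M+4 0.2976, M+6 0.3250, M+8 0.1775, M+10 0.0388; the largest is M+6.
P(M+6) = C(5,3) × 0.478^2 × 0.522^3 = 10 × 0.228484 × 0.14223665 = 0.324988 (base)
P(M) = C(5,0) × 0.478^5 × 0.522^0 = 1 × 0.02495396 × 1.0000 = 0.024954
Relative intensity = 0.024954 / 0.324988 × 100 = 7.68

7.68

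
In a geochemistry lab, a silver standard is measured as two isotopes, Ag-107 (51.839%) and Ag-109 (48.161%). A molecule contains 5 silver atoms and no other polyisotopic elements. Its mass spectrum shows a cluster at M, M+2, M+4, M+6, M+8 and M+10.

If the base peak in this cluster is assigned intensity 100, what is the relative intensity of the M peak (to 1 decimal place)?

(0.51839 + 0.48161)^5 gives M 0.0374, M+2 0.1739, M+4 0.3231, M+6 0.3002, M+8 0.1394, M+10 0.0259; the largest is M+4.
P(M+4) = C(5,2) × 0.51839^3 × 0.48161^2 = 10 × 0.13930601 × 0.23194819 = 0.323118 (base)
P(M) = C(5,0) × 0.51839^5 × 0.48161^0 = 1 × 0.03743545 × 1.0000 = 0.037435
Relative intensity = 0.037435 / 0.323118 × 100 = 11.6

11.6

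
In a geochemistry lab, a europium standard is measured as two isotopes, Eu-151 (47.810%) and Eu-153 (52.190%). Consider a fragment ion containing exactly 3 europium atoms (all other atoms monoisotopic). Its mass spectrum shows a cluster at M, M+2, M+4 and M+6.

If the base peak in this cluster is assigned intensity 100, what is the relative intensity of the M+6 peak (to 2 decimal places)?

Term probabilities: M 0.1093, M+2 0.3579, M+4 0.3907, M+6 0.1422. Base peak = M+4.
P(M+4) = C(3,2) × 0.47810^1 × 0.52190^2 = 3 × 0.4781 × 0.27237961 = 0.390674 (base)
P(M+6) = C(3,3) × 0.47810^0 × 0.52190^3 = 1 × 1.0000 × 0.14215492 = 0.142155
Relative intensity = 0.142155 / 0.390674 × 100 = 36.39

36.39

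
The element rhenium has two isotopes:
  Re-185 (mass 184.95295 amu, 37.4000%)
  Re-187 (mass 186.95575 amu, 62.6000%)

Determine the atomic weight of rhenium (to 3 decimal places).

The abundance-weighted mean is 0.374000 × 184.95295 + 0.626000 × 186.95575
= 69.172403 + 117.034300 = 186.206703 amu

186.207 amu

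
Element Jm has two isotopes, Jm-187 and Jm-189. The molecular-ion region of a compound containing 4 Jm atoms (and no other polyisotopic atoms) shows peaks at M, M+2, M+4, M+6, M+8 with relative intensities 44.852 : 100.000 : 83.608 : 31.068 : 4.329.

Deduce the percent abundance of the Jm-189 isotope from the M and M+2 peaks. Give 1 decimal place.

Write p for the Jm-187 fraction. I(M+2)/I(M) = [C(4,1)·p^3·(1−p)] / p^4 = 4·(1−p)/p = 100.000/44.852 = 2.2296
(1−p)/p = 2.2296/4 = 0.5574  ⇒  p = 1/(1 + 0.5574) = 0.6421
Jm-187: 64.2%, Jm-189: 35.8%.

35.8%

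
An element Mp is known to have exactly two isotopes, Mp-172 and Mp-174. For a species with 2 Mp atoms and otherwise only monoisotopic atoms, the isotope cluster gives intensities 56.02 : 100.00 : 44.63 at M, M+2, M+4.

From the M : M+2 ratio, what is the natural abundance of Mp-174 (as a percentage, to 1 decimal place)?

Write p for the Mp-172 fraction. I(M+2)/I(M) = [C(2,1)·p^1·(1−p)] / p^2 = 2·(1−p)/p = 100.00/56.02 = 1.7851
(1−p)/p = 1.7851/2 = 0.8925  ⇒  p = 1/(1 + 0.8925) = 0.5284
Mp-172: 52.8%, Mp-174: 47.2%.

47.2%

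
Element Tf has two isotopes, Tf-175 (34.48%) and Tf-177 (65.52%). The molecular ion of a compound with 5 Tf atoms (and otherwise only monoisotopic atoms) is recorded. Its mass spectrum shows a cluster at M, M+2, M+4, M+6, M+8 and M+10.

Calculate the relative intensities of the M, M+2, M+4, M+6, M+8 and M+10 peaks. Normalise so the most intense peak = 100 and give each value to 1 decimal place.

Each Tf atom is independently Tf-175 (p = 0.3448) or Tf-177 (q = 0.6552); the cluster is the binomial expansion (p + q)^5.
P(M) = 0.3448^5 = 0.004873
P(M+2) = 5 × 0.3448^4 × 0.6552^1 = 0.046303
P(M+4) = 10 × 0.3448^3 × 0.6552^2 = 0.175974
P(M+6) = 10 × 0.3448^2 × 0.6552^3 = 0.334392
P(M+8) = 5 × 0.3448^1 × 0.6552^4 = 0.317711
P(M+10) = 0.6552^5 = 0.120745
The M+6 peak is largest (0.334392); scaling to 100 gives 1.5 : 13.8 : 52.6 : 100.0 : 95.0 : 36.1.

1.5 : 13.8 : 52.6 : 100.0 : 95.0 : 36.1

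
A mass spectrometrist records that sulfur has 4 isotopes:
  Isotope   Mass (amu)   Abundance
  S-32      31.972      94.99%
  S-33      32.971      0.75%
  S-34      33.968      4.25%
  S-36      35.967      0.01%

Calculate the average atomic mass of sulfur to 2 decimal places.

32.06 amu

Ar = Σ fᵢ·mᵢ = 0.9499 × 31.972 + 0.0075 × 32.971 + 0.0425 × 33.968 + 0.0001 × 35.967
= 30.3702 + 0.2473 + 1.4436 + 0.0036 = 32.0647 amu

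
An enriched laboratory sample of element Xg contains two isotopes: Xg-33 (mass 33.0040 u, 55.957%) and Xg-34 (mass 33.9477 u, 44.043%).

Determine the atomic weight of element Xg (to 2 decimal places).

Ar = Σ fᵢ·mᵢ = 0.55957 × 33.0040 + 0.44043 × 33.9477
= 18.46805 + 14.95159 = 33.41964 u

33.42 u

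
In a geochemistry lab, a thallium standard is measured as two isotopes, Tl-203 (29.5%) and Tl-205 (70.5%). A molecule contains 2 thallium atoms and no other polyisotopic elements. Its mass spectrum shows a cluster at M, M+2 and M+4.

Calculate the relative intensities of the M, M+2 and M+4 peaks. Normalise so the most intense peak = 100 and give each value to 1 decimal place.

17.5 : 83.7 : 100.0

The 2 Tl atoms are independent, so intensities follow the terms of (0.295 + 0.705)^2.
P(M) = 0.295^2 = 0.087025
P(M+2) = 2 × 0.295^1 × 0.705^1 = 0.415950
P(M+4) = 0.705^2 = 0.497025
The M+4 peak is largest (0.497025); scaling to 100 gives 17.5 : 83.7 : 100.0.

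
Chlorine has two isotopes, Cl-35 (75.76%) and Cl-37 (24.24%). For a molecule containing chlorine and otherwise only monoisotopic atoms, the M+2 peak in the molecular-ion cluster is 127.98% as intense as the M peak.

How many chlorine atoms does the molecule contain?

With n Cl atoms, P(M+2)/P(M) = C(n,1)·p^(n−1)q / p^n = n·q/p = n · 0.2424/0.7576.
n = 1.2798 × 0.7576/0.2424 = 4.00 ≈ 4

4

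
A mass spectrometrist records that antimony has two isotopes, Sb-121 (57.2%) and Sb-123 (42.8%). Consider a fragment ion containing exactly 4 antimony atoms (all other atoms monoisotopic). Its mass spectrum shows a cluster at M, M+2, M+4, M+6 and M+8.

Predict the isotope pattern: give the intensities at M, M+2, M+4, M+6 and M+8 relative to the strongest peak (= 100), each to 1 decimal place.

29.8 : 89.1 : 100.0 : 49.9 : 9.3

The 4 Sb atoms are independent, so intensities follow the terms of (0.572 + 0.428)^4.
P(M) = 0.572^4 = 0.107049
P(M+2) = 4 × 0.572^3 × 0.428^1 = 0.320400
P(M+4) = 6 × 0.572^2 × 0.428^2 = 0.359609
P(M+6) = 4 × 0.572^1 × 0.428^3 = 0.179385
P(M+8) = 0.428^4 = 0.033556
The M+4 peak is largest (0.359609); scaling to 100 gives 29.8 : 89.1 : 100.0 : 49.9 : 9.3.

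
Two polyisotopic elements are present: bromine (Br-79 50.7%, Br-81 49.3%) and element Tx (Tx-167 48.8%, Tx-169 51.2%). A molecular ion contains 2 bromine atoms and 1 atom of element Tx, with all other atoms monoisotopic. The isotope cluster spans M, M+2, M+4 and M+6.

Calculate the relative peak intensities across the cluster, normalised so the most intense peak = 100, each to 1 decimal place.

33.4 : 100.0 : 99.7 : 33.1

Bromine pattern (n=2): 0.257049 : 0.499902 : 0.243049
Element Tx pattern (n=1): 0.4880 : 0.5120
Convolve the two distributions (both contribute in 2-u steps):
  M: 0.257049×0.4880 = 0.125440
  M+2: 0.257049×0.5120 + 0.499902×0.4880 = 0.375561
  M+4: 0.499902×0.5120 + 0.243049×0.4880 = 0.374558
  M+6: 0.243049×0.5120 = 0.124441
Scale to base peak (0.375561) = 100: 33.4 : 100.0 : 99.7 : 33.1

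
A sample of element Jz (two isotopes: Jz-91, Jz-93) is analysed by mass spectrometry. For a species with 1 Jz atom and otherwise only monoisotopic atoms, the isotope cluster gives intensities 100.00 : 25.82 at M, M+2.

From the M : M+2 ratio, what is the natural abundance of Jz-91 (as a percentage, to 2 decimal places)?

Write p for the Jz-91 fraction. I(M+2)/I(M) = [C(1,1)·p^0·(1−p)] / p^1 = 1·(1−p)/p = 25.82/100.00 = 0.2582
(1−p)/p = 0.2582/1 = 0.2582  ⇒  p = 1/(1 + 0.2582) = 0.7948
Jz-91: 79.48%, Jz-93: 20.52%.

79.48%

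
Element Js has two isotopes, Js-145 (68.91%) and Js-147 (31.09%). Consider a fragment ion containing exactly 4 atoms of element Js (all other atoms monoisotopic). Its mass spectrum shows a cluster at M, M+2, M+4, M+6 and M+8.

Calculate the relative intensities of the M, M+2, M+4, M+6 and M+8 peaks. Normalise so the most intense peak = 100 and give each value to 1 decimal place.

55.4 : 100.0 : 67.7 : 20.4 : 2.3

Each Js atom is independently Js-145 (p = 0.6891) or Js-147 (q = 0.3109); the cluster is the binomial expansion (p + q)^4.
P(M) = 0.6891^4 = 0.225491
P(M+2) = 4 × 0.6891^3 × 0.3109^1 = 0.406937
P(M+4) = 6 × 0.6891^2 × 0.3109^2 = 0.275396
P(M+6) = 4 × 0.6891^1 × 0.3109^3 = 0.082833
P(M+8) = 0.3109^4 = 0.009343
The M+2 peak is largest (0.406937); scaling to 100 gives 55.4 : 100.0 : 67.7 : 20.4 : 2.3.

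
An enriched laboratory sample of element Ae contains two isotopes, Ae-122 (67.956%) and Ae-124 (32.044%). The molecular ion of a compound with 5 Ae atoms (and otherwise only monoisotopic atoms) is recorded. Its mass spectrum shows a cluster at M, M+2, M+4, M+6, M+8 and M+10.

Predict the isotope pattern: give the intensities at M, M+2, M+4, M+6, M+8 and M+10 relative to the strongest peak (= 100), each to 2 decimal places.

42.41 : 100.00 : 94.31 : 44.47 : 10.48 : 0.99

Expanding (0.67956 + 0.32044)^5:
P(M) = 0.67956^5 = 0.144924
P(M+2) = 5 × 0.67956^4 × 0.32044^1 = 0.341687
P(M+4) = 10 × 0.67956^3 × 0.32044^2 = 0.322238
P(M+6) = 10 × 0.67956^2 × 0.32044^3 = 0.151948
P(M+8) = 5 × 0.67956^1 × 0.32044^4 = 0.035825
P(M+10) = 0.32044^5 = 0.003379
The M+2 peak is largest (0.341687); scaling to 100 gives 42.41 : 100.00 : 94.31 : 44.47 : 10.48 : 0.99.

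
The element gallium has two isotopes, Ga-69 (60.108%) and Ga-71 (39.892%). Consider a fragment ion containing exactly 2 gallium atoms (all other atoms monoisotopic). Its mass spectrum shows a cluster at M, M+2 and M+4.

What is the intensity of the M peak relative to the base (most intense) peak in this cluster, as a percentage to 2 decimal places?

75.34%

(0.60108 + 0.39892)^2 gives M 0.3613, M+2 0.4796, M+4 0.1591; the largest is M+2.
P(M+2) = C(2,1) × 0.60108^1 × 0.39892^1 = 2 × 0.60108 × 0.39892 = 0.479566 (base)
P(M) = C(2,0) × 0.60108^2 × 0.39892^0 = 1 × 0.36129717 × 1.0000 = 0.361297
Relative intensity = 0.361297 / 0.479566 × 100 = 75.34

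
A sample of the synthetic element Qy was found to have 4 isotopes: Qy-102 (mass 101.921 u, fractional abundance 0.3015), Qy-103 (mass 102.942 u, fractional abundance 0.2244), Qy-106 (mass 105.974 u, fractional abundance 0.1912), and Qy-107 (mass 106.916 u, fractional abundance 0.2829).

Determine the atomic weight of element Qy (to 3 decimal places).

Ar = Σ fᵢ·mᵢ = 0.3015 × 101.921 + 0.2244 × 102.942 + 0.1912 × 105.974 + 0.2829 × 106.916
= 30.7292 + 23.1002 + 20.2622 + 30.2465 = 104.3381 u

104.338 u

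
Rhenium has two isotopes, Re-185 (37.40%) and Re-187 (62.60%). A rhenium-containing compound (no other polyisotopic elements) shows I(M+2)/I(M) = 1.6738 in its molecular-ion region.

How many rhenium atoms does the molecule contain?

1

With n Re atoms, P(M+2)/P(M) = C(n,1)·p^(n−1)q / p^n = n·q/p = n · 0.6260/0.3740.
n = 1.6738 × 0.3740/0.6260 = 1.00 ≈ 1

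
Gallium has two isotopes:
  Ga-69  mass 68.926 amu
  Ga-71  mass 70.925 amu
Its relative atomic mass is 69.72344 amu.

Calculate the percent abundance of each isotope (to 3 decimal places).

Let x be the fractional abundance of Ga-69; then Ga-71 has abundance 1 − x.
68.926·x + 70.925·(1 − x) = 69.72344
(68.926 − 70.925)·x = 69.72344 − 70.925
x = -1.20156 / -1.999 = 0.60108 → 60.108% Ga-69, 39.892% Ga-71.

Ga-69: 60.108%, Ga-71: 39.892%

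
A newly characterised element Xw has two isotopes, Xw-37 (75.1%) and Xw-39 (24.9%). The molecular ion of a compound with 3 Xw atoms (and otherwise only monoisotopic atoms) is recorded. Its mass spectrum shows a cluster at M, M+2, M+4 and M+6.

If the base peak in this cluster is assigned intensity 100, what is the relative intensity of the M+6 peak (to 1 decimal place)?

Term probabilities: M 0.4236, M+2 0.4213, M+4 0.1397, M+6 0.0154. Base peak = M.
P(M) = C(3,0) × 0.751^3 × 0.249^0 = 1 × 0.42356475 × 1.0000 = 0.423565 (base)
P(M+6) = C(3,3) × 0.751^0 × 0.249^3 = 1 × 1.0000 × 0.01543825 = 0.015438
Relative intensity = 0.015438 / 0.423565 × 100 = 3.6

3.6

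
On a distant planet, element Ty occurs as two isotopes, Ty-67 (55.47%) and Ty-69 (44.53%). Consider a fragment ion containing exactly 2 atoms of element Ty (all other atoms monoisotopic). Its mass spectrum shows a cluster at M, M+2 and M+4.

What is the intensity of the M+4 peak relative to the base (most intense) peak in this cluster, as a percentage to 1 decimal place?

40.1%

(0.5547 + 0.4453)^2 gives M 0.3077, M+2 0.4940, M+4 0.1983; the largest is M+2.
P(M+2) = C(2,1) × 0.5547^1 × 0.4453^1 = 2 × 0.5547 × 0.4453 = 0.494016 (base)
P(M+4) = C(2,2) × 0.5547^0 × 0.4453^2 = 1 × 1.0000 × 0.19829209 = 0.198292
Relative intensity = 0.198292 / 0.494016 × 100 = 40.1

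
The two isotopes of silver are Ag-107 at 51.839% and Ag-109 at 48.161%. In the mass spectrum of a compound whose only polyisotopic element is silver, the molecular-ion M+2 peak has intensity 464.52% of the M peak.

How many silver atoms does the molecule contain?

With n Ag atoms, P(M+2)/P(M) = C(n,1)·p^(n−1)q / p^n = n·q/p = n · 0.48161/0.51839.
n = 4.6452 × 0.51839/0.48161 = 5.00 ≈ 5

5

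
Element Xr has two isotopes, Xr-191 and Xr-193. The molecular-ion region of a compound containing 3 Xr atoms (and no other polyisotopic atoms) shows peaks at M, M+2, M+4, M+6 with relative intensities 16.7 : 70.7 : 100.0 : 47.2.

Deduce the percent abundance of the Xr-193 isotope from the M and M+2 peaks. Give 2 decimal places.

58.53%

If p is the fraction of Xr that is Xr-191, then I(M+2)/I(M) = [C(3,1)·p^2·(1−p)] / p^3 = 3·(1−p)/p = 70.7/16.7 = 4.2335
(1−p)/p = 4.2335/3 = 1.4112  ⇒  p = 1/(1 + 1.4112) = 0.4147
Xr-191: 41.47%, Xr-193: 58.53%.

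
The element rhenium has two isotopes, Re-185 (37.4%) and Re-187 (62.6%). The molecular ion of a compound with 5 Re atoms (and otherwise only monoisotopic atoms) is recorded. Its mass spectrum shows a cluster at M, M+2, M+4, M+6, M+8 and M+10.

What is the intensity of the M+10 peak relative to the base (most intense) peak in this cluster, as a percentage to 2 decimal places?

(0.374 + 0.626)^5 gives M 0.0073, M+2 0.0612, M+4 0.2050, M+6 0.3431, M+8 0.2872, M+10 0.0961; the largest is M+6.
P(M+6) = C(5,3) × 0.374^2 × 0.626^3 = 10 × 0.139876 × 0.24531438 = 0.343136 (base)
P(M+10) = C(5,5) × 0.374^0 × 0.626^5 = 1 × 1.0000 × 0.09613282 = 0.096133
Relative intensity = 0.096133 / 0.343136 × 100 = 28.02

28.02%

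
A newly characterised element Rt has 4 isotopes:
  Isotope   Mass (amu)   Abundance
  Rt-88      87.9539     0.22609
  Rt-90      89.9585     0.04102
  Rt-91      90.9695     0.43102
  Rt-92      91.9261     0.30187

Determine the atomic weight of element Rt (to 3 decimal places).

Ar = Σ fᵢ·mᵢ = 0.22609 × 87.9539 + 0.04102 × 89.9585 + 0.43102 × 90.9695 + 0.30187 × 91.9261
= 19.88550 + 3.69010 + 39.20967 + 27.74973 = 90.53500 amu

90.535 amu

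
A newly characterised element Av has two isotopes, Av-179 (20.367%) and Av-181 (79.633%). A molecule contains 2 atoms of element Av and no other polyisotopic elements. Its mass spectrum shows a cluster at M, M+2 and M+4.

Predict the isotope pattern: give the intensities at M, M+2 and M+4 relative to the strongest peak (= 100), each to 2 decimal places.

6.54 : 51.15 : 100.00

Expanding (0.20367 + 0.79633)^2:
P(M) = 0.20367^2 = 0.041481
P(M+2) = 2 × 0.20367^1 × 0.79633^1 = 0.324377
P(M+4) = 0.79633^2 = 0.634141
The M+4 peak is largest (0.634141); scaling to 100 gives 6.54 : 51.15 : 100.00.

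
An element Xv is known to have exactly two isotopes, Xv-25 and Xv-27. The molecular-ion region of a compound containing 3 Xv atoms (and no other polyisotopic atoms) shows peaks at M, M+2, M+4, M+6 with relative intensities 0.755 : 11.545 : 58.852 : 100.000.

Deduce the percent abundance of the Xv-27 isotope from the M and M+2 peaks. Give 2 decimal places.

Write p for the Xv-25 fraction. I(M+2)/I(M) = [C(3,1)·p^2·(1−p)] / p^3 = 3·(1−p)/p = 11.545/0.755 = 15.2914
(1−p)/p = 15.2914/3 = 5.0971  ⇒  p = 1/(1 + 5.0971) = 0.1640
Xv-25: 16.40%, Xv-27: 83.60%.

83.60%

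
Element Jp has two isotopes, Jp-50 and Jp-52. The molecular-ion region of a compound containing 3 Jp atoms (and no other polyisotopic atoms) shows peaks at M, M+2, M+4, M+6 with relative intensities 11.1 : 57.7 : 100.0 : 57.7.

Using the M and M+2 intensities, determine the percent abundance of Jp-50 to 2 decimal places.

36.59%

Let p = fractional abundance of Jp-50. I(M+2)/I(M) = [C(3,1)·p^2·(1−p)] / p^3 = 3·(1−p)/p = 57.7/11.1 = 5.1982
(1−p)/p = 5.1982/3 = 1.7327  ⇒  p = 1/(1 + 1.7327) = 0.3659
Jp-50: 36.59%, Jp-52: 63.41%.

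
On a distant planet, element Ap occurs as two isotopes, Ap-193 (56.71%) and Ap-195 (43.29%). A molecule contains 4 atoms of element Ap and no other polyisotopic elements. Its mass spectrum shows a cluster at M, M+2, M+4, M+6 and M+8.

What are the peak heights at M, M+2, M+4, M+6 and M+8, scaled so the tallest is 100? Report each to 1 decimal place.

Expanding (0.5671 + 0.4329)^4:
P(M) = 0.5671^4 = 0.103428
P(M+2) = 4 × 0.5671^3 × 0.4329^1 = 0.315810
P(M+4) = 6 × 0.5671^2 × 0.4329^2 = 0.361614
P(M+6) = 4 × 0.5671^1 × 0.4329^3 = 0.184027
P(M+8) = 0.4329^4 = 0.035120
The M+4 peak is largest (0.361614); scaling to 100 gives 28.6 : 87.3 : 100.0 : 50.9 : 9.7.

28.6 : 87.3 : 100.0 : 50.9 : 9.7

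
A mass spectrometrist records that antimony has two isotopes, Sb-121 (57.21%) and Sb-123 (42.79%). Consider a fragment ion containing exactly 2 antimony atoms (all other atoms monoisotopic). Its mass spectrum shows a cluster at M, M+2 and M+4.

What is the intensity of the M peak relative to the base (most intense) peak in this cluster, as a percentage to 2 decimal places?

66.85%

Binomial terms of (0.5721 + 0.4279)^2: M 0.3273, M+2 0.4896, M+4 0.1831 → M+2 is the base peak.
P(M+2) = C(2,1) × 0.5721^1 × 0.4279^1 = 2 × 0.5721 × 0.4279 = 0.489603 (base)
P(M) = C(2,0) × 0.5721^2 × 0.4279^0 = 1 × 0.32729841 × 1.0000 = 0.327298
Relative intensity = 0.327298 / 0.489603 × 100 = 66.85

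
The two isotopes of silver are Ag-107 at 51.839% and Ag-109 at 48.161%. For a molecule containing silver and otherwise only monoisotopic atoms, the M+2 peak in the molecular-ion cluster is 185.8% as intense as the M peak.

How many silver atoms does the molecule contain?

The M+2/M ratio from n Ag atoms is n · q/p = n · 0.48161/0.51839.
n = 1.858 × 0.51839/0.48161 = 2.00 ≈ 2

2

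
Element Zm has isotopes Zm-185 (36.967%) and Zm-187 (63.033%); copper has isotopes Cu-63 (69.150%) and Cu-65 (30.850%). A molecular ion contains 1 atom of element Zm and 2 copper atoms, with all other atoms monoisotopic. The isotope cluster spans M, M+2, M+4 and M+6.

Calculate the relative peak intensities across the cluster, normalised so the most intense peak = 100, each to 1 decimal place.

38.5 : 100.0 : 66.2 : 13.1

Element Zm pattern (n=1): 0.36967 : 0.63033
Copper pattern (n=2): 0.47817225 : 0.4266555 : 0.09517225
Convolve the two distributions (both contribute in 2-u steps):
  M: 0.36967×0.47817225 = 0.176766
  M+2: 0.36967×0.4266555 + 0.63033×0.47817225 = 0.459128
  M+4: 0.36967×0.09517225 + 0.63033×0.4266555 = 0.304116
  M+6: 0.63033×0.09517225 = 0.059990
Scale to base peak (0.459128) = 100: 38.5 : 100.0 : 66.2 : 13.1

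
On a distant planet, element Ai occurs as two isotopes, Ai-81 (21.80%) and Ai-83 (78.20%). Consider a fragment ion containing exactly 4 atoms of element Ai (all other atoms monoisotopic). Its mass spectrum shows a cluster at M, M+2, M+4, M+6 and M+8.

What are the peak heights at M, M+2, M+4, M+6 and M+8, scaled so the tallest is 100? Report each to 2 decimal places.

Each Ai atom is independently Ai-81 (p = 0.2180) or Ai-83 (q = 0.7820); the cluster is the binomial expansion (p + q)^4.
P(M) = 0.2180^4 = 0.002259
P(M+2) = 4 × 0.2180^3 × 0.7820^1 = 0.032407
P(M+4) = 6 × 0.2180^2 × 0.7820^2 = 0.174372
P(M+6) = 4 × 0.2180^1 × 0.7820^3 = 0.417001
P(M+8) = 0.7820^4 = 0.373962
The M+6 peak is largest (0.417001); scaling to 100 gives 0.54 : 7.77 : 41.82 : 100.00 : 89.68.

0.54 : 7.77 : 41.82 : 100.00 : 89.68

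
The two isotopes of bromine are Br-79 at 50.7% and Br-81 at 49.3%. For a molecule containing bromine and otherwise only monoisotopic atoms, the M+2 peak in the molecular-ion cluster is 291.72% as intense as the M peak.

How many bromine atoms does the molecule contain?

3

With n Br atoms, P(M+2)/P(M) = C(n,1)·p^(n−1)q / p^n = n·q/p = n · 0.493/0.507.
n = 2.9172 × 0.507/0.493 = 3.00 ≈ 3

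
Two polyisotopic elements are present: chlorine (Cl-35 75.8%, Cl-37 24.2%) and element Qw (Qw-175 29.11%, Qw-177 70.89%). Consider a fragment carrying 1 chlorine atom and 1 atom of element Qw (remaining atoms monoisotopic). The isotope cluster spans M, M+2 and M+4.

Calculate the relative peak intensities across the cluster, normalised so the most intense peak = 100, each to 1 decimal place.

Chlorine pattern (n=1): 0.7580 : 0.2420
Element Qw pattern (n=1): 0.2911 : 0.7089
Convolve the two distributions (both contribute in 2-u steps):
  M: 0.7580×0.2911 = 0.220654
  M+2: 0.7580×0.7089 + 0.2420×0.2911 = 0.607792
  M+4: 0.2420×0.7089 = 0.171554
Scale to base peak (0.607792) = 100: 36.3 : 100.0 : 28.2

36.3 : 100.0 : 28.2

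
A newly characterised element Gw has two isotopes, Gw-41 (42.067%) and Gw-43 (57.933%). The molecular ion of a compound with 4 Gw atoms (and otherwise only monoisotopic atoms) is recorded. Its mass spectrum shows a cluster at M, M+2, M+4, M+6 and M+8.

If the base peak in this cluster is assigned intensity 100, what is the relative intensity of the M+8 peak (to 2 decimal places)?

31.61

(0.42067 + 0.57933)^4 gives M 0.0313, M+2 0.1725, M+4 0.3564, M+6 0.3272, M+8 0.1126; the largest is M+4.
P(M+4) = C(4,2) × 0.42067^2 × 0.57933^2 = 6 × 0.17696325 × 0.33562325 = 0.356358 (base)
P(M+8) = C(4,4) × 0.42067^0 × 0.57933^4 = 1 × 1.0000 × 0.11264297 = 0.112643
Relative intensity = 0.112643 / 0.356358 × 100 = 31.61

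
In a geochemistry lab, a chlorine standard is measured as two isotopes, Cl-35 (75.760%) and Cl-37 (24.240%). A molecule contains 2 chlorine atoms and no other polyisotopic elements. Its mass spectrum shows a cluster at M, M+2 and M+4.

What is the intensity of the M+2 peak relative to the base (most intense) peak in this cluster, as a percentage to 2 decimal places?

63.99%

Term probabilities: M 0.5740, M+2 0.3673, M+4 0.0588. Base peak = M.
P(M) = C(2,0) × 0.75760^2 × 0.24240^0 = 1 × 0.57395776 × 1.0000 = 0.573958 (base)
P(M+2) = C(2,1) × 0.75760^1 × 0.24240^1 = 2 × 0.7576 × 0.2424 = 0.367284
Relative intensity = 0.367284 / 0.573958 × 100 = 63.99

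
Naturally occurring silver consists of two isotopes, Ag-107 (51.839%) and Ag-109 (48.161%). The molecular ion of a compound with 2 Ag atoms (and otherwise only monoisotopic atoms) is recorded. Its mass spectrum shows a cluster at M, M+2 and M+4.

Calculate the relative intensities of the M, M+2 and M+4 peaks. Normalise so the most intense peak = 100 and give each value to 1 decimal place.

53.8 : 100.0 : 46.5

Expanding (0.51839 + 0.48161)^2:
P(M) = 0.51839^2 = 0.268728
P(M+2) = 2 × 0.51839^1 × 0.48161^1 = 0.499324
P(M+4) = 0.48161^2 = 0.231948
The M+2 peak is largest (0.499324); scaling to 100 gives 53.8 : 100.0 : 46.5.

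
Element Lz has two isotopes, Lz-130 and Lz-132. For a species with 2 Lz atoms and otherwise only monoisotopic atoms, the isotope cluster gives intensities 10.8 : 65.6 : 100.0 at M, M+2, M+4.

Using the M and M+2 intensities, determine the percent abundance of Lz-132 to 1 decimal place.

75.2%

Write p for the Lz-130 fraction. I(M+2)/I(M) = [C(2,1)·p^1·(1−p)] / p^2 = 2·(1−p)/p = 65.6/10.8 = 6.0741
(1−p)/p = 6.0741/2 = 3.0370  ⇒  p = 1/(1 + 3.0370) = 0.2477
Lz-130: 24.8%, Lz-132: 75.2%.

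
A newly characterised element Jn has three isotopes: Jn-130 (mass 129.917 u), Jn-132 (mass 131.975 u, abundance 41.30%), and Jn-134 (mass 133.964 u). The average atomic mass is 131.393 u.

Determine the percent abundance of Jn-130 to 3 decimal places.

43.231%

The remaining 58.70% is split between Jn-130 (fraction x) and Jn-134 (fraction 0.5870 − x).
Substituting: 129.917x + 133.964(0.5870 − x) = 76.887325
(129.917 − 133.964)x = -1.749543  ⇒  x = 0.43231, y = 0.15469
Jn-130: 43.231%, Jn-134: 15.469%.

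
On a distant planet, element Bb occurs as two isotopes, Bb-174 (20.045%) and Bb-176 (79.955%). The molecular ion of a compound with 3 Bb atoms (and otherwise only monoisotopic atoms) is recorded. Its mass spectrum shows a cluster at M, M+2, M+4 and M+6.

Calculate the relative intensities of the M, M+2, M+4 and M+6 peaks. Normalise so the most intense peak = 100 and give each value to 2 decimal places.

Each Bb atom is independently Bb-174 (p = 0.20045) or Bb-176 (q = 0.79955); the cluster is the binomial expansion (p + q)^3.
P(M) = 0.20045^3 = 0.008054
P(M+2) = 3 × 0.20045^2 × 0.79955^1 = 0.096378
P(M+4) = 3 × 0.20045^1 × 0.79955^2 = 0.384431
P(M+6) = 0.79955^3 = 0.511136
The M+6 peak is largest (0.511136); scaling to 100 gives 1.58 : 18.86 : 75.21 : 100.00.

1.58 : 18.86 : 75.21 : 100.00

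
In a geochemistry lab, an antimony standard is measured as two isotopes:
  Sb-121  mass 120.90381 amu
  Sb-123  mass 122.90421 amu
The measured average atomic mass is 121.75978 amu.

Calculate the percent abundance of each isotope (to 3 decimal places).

With x = fraction of Sb-121 (so Sb-123 is 1 − x):
120.90381·x + 122.90421·(1 − x) = 121.75978
(120.90381 − 122.90421)·x = 121.75978 − 122.90421
x = -1.14443 / -2.00040 = 0.57210 → 57.210% Sb-121, 42.790% Sb-123.

Sb-121: 57.210%, Sb-123: 42.790%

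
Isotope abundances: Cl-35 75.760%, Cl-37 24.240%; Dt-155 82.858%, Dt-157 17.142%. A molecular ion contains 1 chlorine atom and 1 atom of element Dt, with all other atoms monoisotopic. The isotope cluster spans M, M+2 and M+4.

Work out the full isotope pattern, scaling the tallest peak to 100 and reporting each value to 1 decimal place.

Chlorine pattern (n=1): 0.7576 : 0.2424
Element Dt pattern (n=1): 0.82858 : 0.17142
Convolve the two distributions (both contribute in 2-u steps):
  M: 0.7576×0.82858 = 0.627732
  M+2: 0.7576×0.17142 + 0.2424×0.82858 = 0.330716
  M+4: 0.2424×0.17142 = 0.041552
Scale to base peak (0.627732) = 100: 100.0 : 52.7 : 6.6

100.0 : 52.7 : 6.6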